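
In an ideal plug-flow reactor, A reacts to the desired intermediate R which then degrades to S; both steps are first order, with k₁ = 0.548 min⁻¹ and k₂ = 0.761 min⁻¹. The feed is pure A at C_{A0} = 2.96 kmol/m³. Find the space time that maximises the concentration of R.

1.54 min

Setting dC_R/dτ = 0 gives τ_opt = ln(k₂/k₁)/(k₂−k₁).
= ln(0.761/0.548)/(0.761−0.548) = ln(1.389)/0.2130 = 0.3284/0.2130 = 1.54 min.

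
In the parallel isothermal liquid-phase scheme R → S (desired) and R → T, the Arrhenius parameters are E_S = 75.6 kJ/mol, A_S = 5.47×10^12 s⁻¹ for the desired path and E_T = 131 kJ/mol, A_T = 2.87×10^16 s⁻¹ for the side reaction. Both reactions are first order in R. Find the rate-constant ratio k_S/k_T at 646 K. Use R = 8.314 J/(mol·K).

k_S/k_T = (A_S/A_T)·exp[−(E_S−E_T)/(RT)] = (A_S/A_T)·exp[(E_T−E_S)/(RT)].
(E_T−E_S)/(RT) = (131−75.6)×10³/(8.314×646) = 55400/5371 = 10.31.
k_S/k_T = (5.47×10^12/2.87×10^16)·exp(10.31) = 1.906×10^-4 × 30181 = 5.75.
Since E_S < E_T, lowering the temperature improves selectivity toward S.

5.75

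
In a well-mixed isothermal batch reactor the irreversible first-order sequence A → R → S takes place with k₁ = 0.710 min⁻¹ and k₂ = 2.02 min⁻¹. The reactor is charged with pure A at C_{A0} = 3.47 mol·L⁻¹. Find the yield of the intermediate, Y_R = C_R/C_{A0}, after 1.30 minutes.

0.176

For first-order series with pure A initially, C_R(t) = k₁C_{A0}/(k₂−k₁)·(e^(−k₁t) − e^(−k₂t)).
e^(−k₁t) = e^(−0.710×1.30) = e^(−0.9230) = 0.3973; e^(−k₂t) = e^(−2.626) = 0.07237.
C_R = 0.710×3.47/(2.02−0.710) × (0.3973−0.07237) = 1.881×0.3250 = 0.6111 mol·L⁻¹.
Y_R = C_R/C_{A0} = 0.6111/3.47 = 0.176.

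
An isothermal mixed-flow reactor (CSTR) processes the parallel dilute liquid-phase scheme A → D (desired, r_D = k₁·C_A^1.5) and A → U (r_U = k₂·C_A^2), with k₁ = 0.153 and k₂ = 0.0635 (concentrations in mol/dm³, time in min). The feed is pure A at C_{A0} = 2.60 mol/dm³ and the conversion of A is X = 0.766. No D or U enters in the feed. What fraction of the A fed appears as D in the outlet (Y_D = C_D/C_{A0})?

0.579

Exit C_A = C_{A0}(1−X) = 2.60×0.234 = 0.6084 mol/dm³.
In a CSTR the entire volume is at exit conditions, so r_D = 0.153×0.6084^1.5 = 0.07261 and r_U = 0.0635×0.6084^2 = 0.02350.
Fraction of consumed A going to D: r_D/(r_D+r_U) = 0.7554.
C_D = 0.7554·C_{A0}·X = 0.7554×2.60×0.766 = 1.50 mol/dm³; Y_D = C_D/C_{A0} = 0.579.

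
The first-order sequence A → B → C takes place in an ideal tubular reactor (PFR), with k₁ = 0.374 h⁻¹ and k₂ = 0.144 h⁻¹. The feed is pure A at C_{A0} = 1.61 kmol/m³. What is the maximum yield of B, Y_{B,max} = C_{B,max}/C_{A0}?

At the optimum, C_{B,max}/C_{A0} = (k₁/k₂)^[k₂/(k₂−k₁)].
= (0.374/0.144)^(0.144/(0.144−0.374)) = (2.597)^(-0.6261) = 0.5502.

0.550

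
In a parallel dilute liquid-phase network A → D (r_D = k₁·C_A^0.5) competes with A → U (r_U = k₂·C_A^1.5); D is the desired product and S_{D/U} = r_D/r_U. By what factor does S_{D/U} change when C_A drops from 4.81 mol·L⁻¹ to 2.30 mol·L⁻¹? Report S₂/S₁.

S_{D/U} = (k₁/k₂)·C_A⁻¹, so S₂/S₁ = (C_{A,2}/C_{A,1})⁻¹.
= 4.81/2.30 = 2.09.

2.09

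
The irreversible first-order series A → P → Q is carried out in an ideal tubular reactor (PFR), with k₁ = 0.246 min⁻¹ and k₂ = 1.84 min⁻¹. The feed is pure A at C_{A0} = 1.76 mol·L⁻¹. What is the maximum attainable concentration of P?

At the optimum, C_{P,max}/C_{A0} = (k₁/k₂)^[k₂/(k₂−k₁)].
= (0.246/1.84)^(1.84/(1.84−0.246)) = (0.1337)^(1.154) = 0.09801.
C_{P,max} = 0.09801×1.76 = 0.172 mol·L⁻¹.

0.172 mol·L⁻¹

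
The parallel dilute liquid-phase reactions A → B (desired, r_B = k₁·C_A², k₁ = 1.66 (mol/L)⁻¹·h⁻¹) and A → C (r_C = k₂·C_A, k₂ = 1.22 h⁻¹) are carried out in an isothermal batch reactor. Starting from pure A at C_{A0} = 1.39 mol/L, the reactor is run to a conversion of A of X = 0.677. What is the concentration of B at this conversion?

0.511 mol/L

C_A = C_{A0}(1−X) = 0.4490 mol/L.
Along a PFR/batch, dC_C/dC_A = −r_C/(r_B+r_C) = −k₂/(k₂+k₁·C_A).
Integrating from C_{A0} to C_A: C_C = (1.22/1.66)·ln[(1.22+1.66·1.39)/(1.22+1.66·0.449)] = 0.7349·ln(3.527/1.965) = 0.4299 mol/L.
Then C_B = (C_{A0}−C_A) − C_C = 0.9410 − 0.4299 = 0.5111 mol/L.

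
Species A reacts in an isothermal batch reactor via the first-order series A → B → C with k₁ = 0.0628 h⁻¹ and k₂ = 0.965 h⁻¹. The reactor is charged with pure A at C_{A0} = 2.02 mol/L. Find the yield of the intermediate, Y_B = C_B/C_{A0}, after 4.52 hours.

Solving the coupled first-order balances gives C_B(t) = [k₁/(k₂−k₁)]·C_{A0}·(e^(−k₁t) − e^(−k₂t)).
e^(−k₁t) = e^(−0.0628×4.52) = e^(−0.2839) = 0.7529; e^(−k₂t) = e^(−4.362) = 0.01276.
C_B = 0.0628×2.02/(0.965−0.0628) × (0.7529−0.01276) = 0.1406×0.7401 = 0.1041 mol/L.
Y_B = C_B/C_{A0} = 0.1041/2.02 = 0.0515.

0.0515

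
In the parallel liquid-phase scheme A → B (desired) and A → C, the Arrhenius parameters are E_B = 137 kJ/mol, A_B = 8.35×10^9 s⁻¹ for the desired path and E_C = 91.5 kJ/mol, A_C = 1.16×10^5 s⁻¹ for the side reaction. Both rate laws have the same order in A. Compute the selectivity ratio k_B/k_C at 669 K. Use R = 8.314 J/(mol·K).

Since both paths have the same order in A, the concentration cancels and S_{B/C} = k_B/k_C = (A_B/A_C)·exp[(E_C−E_B)/(RT)].
(E_C−E_B)/(RT) = (91.5−137)×10³/(8.314×669) = -45500/5562 = -8.180.
k_B/k_C = (8.35×10^9/1.16×10^5)·exp(-8.180) = 71983 × 2.801×10^-4 = 20.2.

20.2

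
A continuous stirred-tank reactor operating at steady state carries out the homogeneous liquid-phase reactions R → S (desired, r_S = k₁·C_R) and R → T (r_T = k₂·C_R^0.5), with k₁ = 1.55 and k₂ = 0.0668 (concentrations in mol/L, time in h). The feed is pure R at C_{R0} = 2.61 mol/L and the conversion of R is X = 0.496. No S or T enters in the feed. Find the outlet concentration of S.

1.25 mol/L

Exit C_R = C_{R0}(1−X) = 2.61×0.504 = 1.315 mol/L.
A CSTR operates uniformly at the exit composition, giving r_S = 2.039 and r_T = 0.07661 (each k·C_R^n at C_R = 1.315).
Fraction of consumed R going to S: r_S/(r_S+r_T) = 0.9638.
C_S = 0.9638·C_{R0}·X = 0.9638×2.61×0.496 = 1.25 mol/L.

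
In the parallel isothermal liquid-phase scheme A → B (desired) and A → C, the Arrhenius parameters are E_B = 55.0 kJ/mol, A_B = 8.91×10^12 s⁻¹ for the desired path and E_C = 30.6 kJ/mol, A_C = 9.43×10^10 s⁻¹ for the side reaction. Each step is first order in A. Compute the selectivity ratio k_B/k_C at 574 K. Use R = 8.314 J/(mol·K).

0.569

Since both paths have the same order in A, the concentration cancels and S_{B/C} = k_B/k_C = (A_B/A_C)·exp[(E_C−E_B)/(RT)].
(E_C−E_B)/(RT) = (30.6−55.0)×10³/(8.314×574) = -24400/4772 = -5.113.
k_B/k_C = (8.91×10^12/9.43×10^10)·exp(-5.113) = 94.49 × 0.006019 = 0.569.
Since E_B > E_C, raising the temperature improves selectivity toward B.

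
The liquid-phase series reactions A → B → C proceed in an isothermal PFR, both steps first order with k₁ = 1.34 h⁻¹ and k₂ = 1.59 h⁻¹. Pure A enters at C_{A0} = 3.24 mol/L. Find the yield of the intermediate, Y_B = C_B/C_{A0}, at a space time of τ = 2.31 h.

0.106

The intermediate concentration in a first-order A→B→C sequence is C_B = k₁C_{A0}(e^(−k₁τ) − e^(−k₂τ))/(k₂−k₁).
e^(−k₁τ) = e^(−1.34×2.31) = e^(−3.095) = 0.04526; e^(−k₂τ) = e^(−3.673) = 0.02540.
C_B = 1.34×3.24/(1.59−1.34) × (0.04526−0.02540) = 17.37×0.01985 = 0.3448 mol/L.
Y_B = C_B/C_{A0} = 0.3448/3.24 = 0.106.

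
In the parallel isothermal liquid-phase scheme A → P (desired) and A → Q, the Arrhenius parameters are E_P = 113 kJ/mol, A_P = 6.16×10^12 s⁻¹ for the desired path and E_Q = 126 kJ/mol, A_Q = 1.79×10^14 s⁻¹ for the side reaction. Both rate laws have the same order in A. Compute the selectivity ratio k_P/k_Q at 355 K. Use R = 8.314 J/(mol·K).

2.82

k_P/k_Q = (A_P/A_Q)·exp[−(E_P−E_Q)/(RT)] = (A_P/A_Q)·exp[(E_Q−E_P)/(RT)].
(E_Q−E_P)/(RT) = (126−113)×10³/(8.314×355) = 13000/2951 = 4.405.
k_P/k_Q = (6.16×10^12/1.79×10^14)·exp(4.405) = 0.03441 × 81.83 = 2.82.
Since E_P < E_Q, lowering the temperature improves selectivity toward P.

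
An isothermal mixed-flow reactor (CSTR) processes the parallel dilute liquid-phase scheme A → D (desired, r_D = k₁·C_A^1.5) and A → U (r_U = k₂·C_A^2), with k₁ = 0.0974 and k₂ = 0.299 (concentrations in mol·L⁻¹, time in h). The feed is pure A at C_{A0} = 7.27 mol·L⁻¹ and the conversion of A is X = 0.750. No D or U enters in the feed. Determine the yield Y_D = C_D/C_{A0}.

0.146

Exit C_A = C_{A0}(1−X) = 7.27×0.250 = 1.817 mol·L⁻¹.
A CSTR operates uniformly at the exit composition, giving r_D = 0.2387 and r_U = 0.9877 (each k·C_A^n at C_A = 1.817).
Fraction of consumed A going to D: r_D/(r_D+r_U) = 0.1946.
C_D = 0.1946·C_{A0}·X = 0.1946×7.27×0.750 = 1.06 mol·L⁻¹; Y_D = C_D/C_{A0} = 0.146.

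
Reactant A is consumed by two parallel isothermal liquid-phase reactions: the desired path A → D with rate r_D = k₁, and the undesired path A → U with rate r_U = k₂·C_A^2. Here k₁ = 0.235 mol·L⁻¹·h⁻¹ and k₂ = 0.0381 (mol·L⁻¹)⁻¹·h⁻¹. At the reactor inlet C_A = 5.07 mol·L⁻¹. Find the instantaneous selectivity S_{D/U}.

S_{D/U} = r_D/r_U = (k₁)/(k₂·C_A^2) = (k₁/k₂)·C_A^-2.
= (0.235) / (0.0381×5.070^2) = 0.2350/0.9794 = 0.240.

0.240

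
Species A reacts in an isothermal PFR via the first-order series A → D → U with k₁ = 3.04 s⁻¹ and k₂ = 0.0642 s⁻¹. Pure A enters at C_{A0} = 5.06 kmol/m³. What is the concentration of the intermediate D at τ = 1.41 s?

4.65 kmol/m³

Solving the coupled first-order balances gives C_D(τ) = [k₁/(k₂−k₁)]·C_{A0}·(e^(−k₁τ) − e^(−k₂τ)).
e^(−k₁τ) = e^(−3.04×1.41) = e^(−4.286) = 0.01375; e^(−k₂τ) = e^(−0.09052) = 0.9135.
C_D = 3.04×5.06/(0.0642−3.04) × (0.01375−0.9135) = (-5.169)×(-0.8997) = 4.651 kmol/m³.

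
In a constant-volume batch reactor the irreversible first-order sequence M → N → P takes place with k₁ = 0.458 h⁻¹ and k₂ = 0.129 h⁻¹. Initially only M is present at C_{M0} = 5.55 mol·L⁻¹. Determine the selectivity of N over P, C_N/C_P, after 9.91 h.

Solving the coupled first-order balances gives C_N(t) = [k₁/(k₂−k₁)]·C_{M0}·(e^(−k₁t) − e^(−k₂t)).
e^(−k₁t) = e^(−0.458×9.91) = e^(−4.539) = 0.01069; e^(−k₂t) = e^(−1.278) = 0.2785.
C_N = 0.458×5.55/(0.129−0.458) × (0.01069−0.2785) = (-7.726)×(-0.2678) = 2.069 mol·L⁻¹.
C_M = C_{M0}e^(−k₁t) = 0.05931 mol·L⁻¹, so C_P = C_{M0}−C_M−C_N = 3.422 mol·L⁻¹; C_N/C_P = 0.605.

0.605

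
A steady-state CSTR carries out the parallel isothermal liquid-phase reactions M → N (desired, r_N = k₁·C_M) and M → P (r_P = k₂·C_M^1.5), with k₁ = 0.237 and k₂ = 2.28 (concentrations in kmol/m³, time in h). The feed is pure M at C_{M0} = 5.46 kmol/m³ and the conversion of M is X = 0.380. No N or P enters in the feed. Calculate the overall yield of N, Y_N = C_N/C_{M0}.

Exit C_M = C_{M0}(1−X) = 5.46×0.620 = 3.385 kmol/m³.
In a CSTR the entire volume is at exit conditions, so r_N = 0.237×3.385 = 0.8023 and r_P = 2.28×3.385^1.5 = 14.20.
Fraction of consumed M going to N: r_N/(r_N+r_P) = 0.05348.
C_N = 0.05348·C_{M0}·X = 0.05348×5.46×0.380 = 0.111 kmol/m³; Y_N = C_N/C_{M0} = 0.0203.

0.0203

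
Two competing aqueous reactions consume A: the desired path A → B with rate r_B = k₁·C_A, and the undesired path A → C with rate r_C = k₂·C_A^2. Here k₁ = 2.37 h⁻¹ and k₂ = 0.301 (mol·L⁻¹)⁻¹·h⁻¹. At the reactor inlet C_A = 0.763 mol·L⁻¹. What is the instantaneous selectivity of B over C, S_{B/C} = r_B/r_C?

10.3

S_{B/C} = r_B/r_C = (k₁·C_A)/(k₂·C_A^2) = (k₁/k₂)·C_A⁻¹.
= (2.37×0.7630) / (0.301×0.7630^2) = 1.808/0.1752 = 10.3.
The undesired path is higher order in A, so low C_A (CSTR or dilute feed) favours B.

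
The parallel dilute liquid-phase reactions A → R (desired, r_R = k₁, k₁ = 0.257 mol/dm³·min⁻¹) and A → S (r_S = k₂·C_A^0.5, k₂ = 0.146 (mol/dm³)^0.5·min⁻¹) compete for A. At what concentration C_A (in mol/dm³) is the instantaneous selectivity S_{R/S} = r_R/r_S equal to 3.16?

0.310 mol/dm³

S_{R/S} = (k₁/k₂)·C_A^-0.5 ⇒ C_A = (S·k₂/k₁)^(-2).
= (3.16×0.146/0.257)^(-2) = (1.795)^(-2) = 0.310 mol/dm³.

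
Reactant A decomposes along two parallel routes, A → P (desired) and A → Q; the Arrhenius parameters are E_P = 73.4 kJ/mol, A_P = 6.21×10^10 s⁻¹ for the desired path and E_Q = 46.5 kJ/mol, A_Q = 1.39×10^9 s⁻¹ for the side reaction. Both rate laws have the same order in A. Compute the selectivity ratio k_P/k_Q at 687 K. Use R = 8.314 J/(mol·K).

k_P/k_Q = (A_P/A_Q)·exp[−(E_P−E_Q)/(RT)] = (A_P/A_Q)·exp[(E_Q−E_P)/(RT)].
(E_Q−E_P)/(RT) = (46.5−73.4)×10³/(8.314×687) = -26900/5712 = -4.710.
k_P/k_Q = (6.21×10^10/1.39×10^9)·exp(-4.710) = 44.68 × 0.009008 = 0.402.

0.402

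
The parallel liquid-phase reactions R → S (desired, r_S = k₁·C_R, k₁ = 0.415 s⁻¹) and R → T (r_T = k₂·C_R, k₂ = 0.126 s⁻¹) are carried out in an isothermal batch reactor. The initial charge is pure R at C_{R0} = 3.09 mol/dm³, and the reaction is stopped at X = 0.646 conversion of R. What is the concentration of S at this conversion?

1.53 mol/dm³

C_R = C_{R0}(1−X) = 1.094 mol/dm³.
Both paths are first order in R, so the instantaneous fraction to S is constant: dC_S/d(−C_R) = k₁/(k₁+k₂) = 0.7671.
C_S = 0.7671·(C_{R0}−C_R) = 0.7671×1.996 = 1.53 mol/dm³.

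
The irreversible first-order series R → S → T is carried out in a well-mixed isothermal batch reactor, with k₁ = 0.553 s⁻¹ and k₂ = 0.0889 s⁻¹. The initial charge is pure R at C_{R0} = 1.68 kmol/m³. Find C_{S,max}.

1.18 kmol/m³

For a first-order series the maximum intermediate yield is C_{S,max}/C_{R0} = (k₁/k₂)^[k₂/(k₂−k₁)].
= (0.553/0.0889)^(0.0889/(0.0889−0.553)) = (6.220)^(-0.1916) = 0.7046.
C_{S,max} = 0.7046×1.68 = 1.18 kmol/m³.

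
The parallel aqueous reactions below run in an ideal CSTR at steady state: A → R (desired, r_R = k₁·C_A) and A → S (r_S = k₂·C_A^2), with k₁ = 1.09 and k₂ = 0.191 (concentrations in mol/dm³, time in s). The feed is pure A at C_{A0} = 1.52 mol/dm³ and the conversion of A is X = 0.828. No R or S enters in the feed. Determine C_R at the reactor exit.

1.20 mol/dm³

Exit C_A = C_{A0}(1−X) = 1.52×0.172 = 0.2614 mol/dm³.
In a CSTR the entire volume is at exit conditions, so r_R = 1.09×0.2614 = 0.2850 and r_S = 0.191×0.2614^2 = 0.01306.
Fraction of consumed A going to R: r_R/(r_R+r_S) = 0.9562.
C_R = 0.9562·C_{A0}·X = 0.9562×1.52×0.828 = 1.20 mol/dm³.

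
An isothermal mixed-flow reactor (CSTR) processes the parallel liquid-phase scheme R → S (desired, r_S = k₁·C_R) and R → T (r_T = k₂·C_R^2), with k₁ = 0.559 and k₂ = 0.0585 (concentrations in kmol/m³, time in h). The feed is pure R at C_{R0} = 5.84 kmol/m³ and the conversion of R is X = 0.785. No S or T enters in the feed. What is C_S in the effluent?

4.05 kmol/m³

Exit C_R = C_{R0}(1−X) = 5.84×0.215 = 1.256 kmol/m³.
Rates in a CSTR are evaluated at the outlet concentration: r_S = 0.559×1.256 = 0.7019, r_T = 0.0585×1.256^2 = 0.09223.
Fraction of consumed R going to S: r_S/(r_S+r_T) = 0.8839.
C_S = 0.8839·C_{R0}·X = 0.8839×5.84×0.785 = 4.05 kmol/m³.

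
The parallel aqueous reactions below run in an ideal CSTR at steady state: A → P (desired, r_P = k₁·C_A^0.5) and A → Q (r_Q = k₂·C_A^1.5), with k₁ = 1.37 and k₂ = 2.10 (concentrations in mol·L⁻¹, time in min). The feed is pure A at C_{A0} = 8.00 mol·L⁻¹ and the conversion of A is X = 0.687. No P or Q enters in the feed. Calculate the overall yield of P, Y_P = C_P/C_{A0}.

0.142

Exit C_A = C_{A0}(1−X) = 8.00×0.313 = 2.504 mol·L⁻¹.
Rates in a CSTR are evaluated at the outlet concentration: r_P = 1.37×2.504^0.5 = 2.168, r_Q = 2.10×2.504^1.5 = 8.321.
Fraction of consumed A going to P: r_P/(r_P+r_Q) = 0.2067.
C_P = 0.2067·C_{A0}·X = 0.2067×8.00×0.687 = 1.14 mol·L⁻¹; Y_P = C_P/C_{A0} = 0.142.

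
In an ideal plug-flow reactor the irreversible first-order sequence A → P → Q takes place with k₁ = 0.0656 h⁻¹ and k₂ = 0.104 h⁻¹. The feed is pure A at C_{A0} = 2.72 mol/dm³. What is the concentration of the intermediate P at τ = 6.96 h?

The intermediate concentration in a first-order A→B→C sequence is C_P = k₁C_{A0}(e^(−k₁τ) − e^(−k₂τ))/(k₂−k₁).
e^(−k₁τ) = e^(−0.0656×6.96) = e^(−0.4566) = 0.6334; e^(−k₂τ) = e^(−0.7238) = 0.4849.
C_P = 0.0656×2.72/(0.104−0.0656) × (0.6334−0.4849) = 4.647×0.1486 = 0.6903 mol/dm³.

0.690 mol/dm³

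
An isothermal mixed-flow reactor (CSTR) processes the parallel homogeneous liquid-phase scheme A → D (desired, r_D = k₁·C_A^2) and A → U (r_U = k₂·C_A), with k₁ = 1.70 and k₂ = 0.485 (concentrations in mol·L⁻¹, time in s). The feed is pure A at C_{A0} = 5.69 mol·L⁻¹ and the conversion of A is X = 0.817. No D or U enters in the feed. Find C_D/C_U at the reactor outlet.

Exit C_A = C_{A0}(1−X) = 5.69×0.183 = 1.041 mol·L⁻¹.
Rates in a CSTR are evaluated at the outlet concentration: r_D = 1.70×1.041^2 = 1.843, r_U = 0.485×1.041 = 0.5050.
Overall selectivity = C_D/C_U = r_Dτ/(r_Uτ) = r_D/r_U = 3.65.

3.65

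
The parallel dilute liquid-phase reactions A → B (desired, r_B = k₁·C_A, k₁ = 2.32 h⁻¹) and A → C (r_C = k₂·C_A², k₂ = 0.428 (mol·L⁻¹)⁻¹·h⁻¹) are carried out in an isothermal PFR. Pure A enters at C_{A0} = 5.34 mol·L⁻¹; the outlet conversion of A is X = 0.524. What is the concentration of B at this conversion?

C_A = C_{A0}(1−X) = 2.542 mol·L⁻¹.
Along a PFR/batch, dC_B/dC_A = −r_B/(r_B+r_C) = −k₁/(k₁+k₂·C_A).
Integrating from C_{A0} to C_A: C_B = (2.32/0.428)·ln[(2.32+0.428·5.34)/(2.32+0.428·2.54)] = 5.421·ln(4.606/3.408) = 1.632 mol·L⁻¹.

1.63 mol·L⁻¹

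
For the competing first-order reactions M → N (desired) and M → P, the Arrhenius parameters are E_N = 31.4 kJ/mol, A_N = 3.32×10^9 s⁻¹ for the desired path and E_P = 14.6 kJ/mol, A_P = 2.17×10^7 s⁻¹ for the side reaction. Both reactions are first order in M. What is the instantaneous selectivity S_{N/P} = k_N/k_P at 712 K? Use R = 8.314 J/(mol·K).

With equal orders, S_{N/P} = k_N/k_P = (A_N/A_P)·exp[(E_P−E_N)/(RT)].
(E_P−E_N)/(RT) = (14.6−31.4)×10³/(8.314×712) = -16800/5920 = -2.838.
k_N/k_P = (3.32×10^9/2.17×10^7)·exp(-2.838) = 153.0 × 0.05854 = 8.96.

8.96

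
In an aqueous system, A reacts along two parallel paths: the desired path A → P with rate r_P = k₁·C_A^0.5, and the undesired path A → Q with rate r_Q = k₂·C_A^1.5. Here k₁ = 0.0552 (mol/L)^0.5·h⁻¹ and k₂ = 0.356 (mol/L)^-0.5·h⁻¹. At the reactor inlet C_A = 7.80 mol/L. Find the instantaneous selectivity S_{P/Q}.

S_{P/Q} = r_P/r_Q = (k₁·C_A^0.5)/(k₂·C_A^1.5) = (k₁/k₂)·C_A⁻¹.
= (0.0552×7.800^0.5) / (0.356×7.800^1.5) = 0.1542/7.755 = 0.0199.
The undesired path is higher order in A, so low C_A (CSTR or dilute feed) favours P.

0.0199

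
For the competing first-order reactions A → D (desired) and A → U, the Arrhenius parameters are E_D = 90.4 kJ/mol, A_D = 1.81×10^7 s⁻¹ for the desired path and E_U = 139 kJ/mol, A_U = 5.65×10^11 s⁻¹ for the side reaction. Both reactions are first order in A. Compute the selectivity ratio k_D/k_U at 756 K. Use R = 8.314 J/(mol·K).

0.0731

k_D/k_U = (A_D/A_U)·exp[−(E_D−E_U)/(RT)] = (A_D/A_U)·exp[(E_U−E_D)/(RT)].
(E_U−E_D)/(RT) = (139−90.4)×10³/(8.314×756) = 48600/6285 = 7.732.
k_D/k_U = (1.81×10^7/5.65×10^11)·exp(7.732) = 3.204×10^-5 × 2281 = 0.0731.
Since E_D < E_U, lowering the temperature improves selectivity toward D.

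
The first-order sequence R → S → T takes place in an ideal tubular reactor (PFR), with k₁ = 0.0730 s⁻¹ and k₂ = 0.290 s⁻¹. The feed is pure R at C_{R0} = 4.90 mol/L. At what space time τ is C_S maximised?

Setting dC_S/dτ = 0 gives τ_opt = ln(k₂/k₁)/(k₂−k₁).
= ln(0.290/0.0730)/(0.290−0.0730) = ln(3.973)/0.2170 = 1.379/0.2170 = 6.36 s.

6.36 s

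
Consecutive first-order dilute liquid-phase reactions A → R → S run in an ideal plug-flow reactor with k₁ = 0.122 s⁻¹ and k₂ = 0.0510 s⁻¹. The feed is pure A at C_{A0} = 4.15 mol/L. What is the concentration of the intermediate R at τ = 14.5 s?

2.19 mol/L

For first-order series with pure A initially, C_R(τ) = k₁C_{A0}/(k₂−k₁)·(e^(−k₁τ) − e^(−k₂τ)).
e^(−k₁τ) = e^(−0.122×14.5) = e^(−1.769) = 0.1705; e^(−k₂τ) = e^(−0.7395) = 0.4774.
C_R = 0.122×4.15/(0.0510−0.122) × (0.1705−0.4774) = (-7.131)×(-0.3068) = 2.188 mol/L.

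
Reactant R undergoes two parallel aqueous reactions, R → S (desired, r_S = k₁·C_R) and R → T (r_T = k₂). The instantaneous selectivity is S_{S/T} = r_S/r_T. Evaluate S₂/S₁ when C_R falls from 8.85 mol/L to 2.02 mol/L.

0.228

S_{S/T} = (k₁/k₂)·C_R, so S₂/S₁ = (C_{R,2}/C_{R,1}).
= 2.02/8.85 = 0.228.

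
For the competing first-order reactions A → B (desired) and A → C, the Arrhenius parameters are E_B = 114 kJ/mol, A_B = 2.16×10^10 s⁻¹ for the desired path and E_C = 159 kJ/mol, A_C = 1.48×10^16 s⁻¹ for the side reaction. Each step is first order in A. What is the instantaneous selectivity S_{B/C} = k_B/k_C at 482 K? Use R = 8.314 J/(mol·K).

0.110

Since both paths have the same order in A, the concentration cancels and S_{B/C} = k_B/k_C = (A_B/A_C)·exp[(E_C−E_B)/(RT)].
(E_C−E_B)/(RT) = (159−114)×10³/(8.314×482) = 45000/4007 = 11.23.
k_B/k_C = (2.16×10^10/1.48×10^16)·exp(11.23) = 1.459×10^-6 × 75310 = 0.110.
Since E_B < E_C, lowering the temperature improves selectivity toward B.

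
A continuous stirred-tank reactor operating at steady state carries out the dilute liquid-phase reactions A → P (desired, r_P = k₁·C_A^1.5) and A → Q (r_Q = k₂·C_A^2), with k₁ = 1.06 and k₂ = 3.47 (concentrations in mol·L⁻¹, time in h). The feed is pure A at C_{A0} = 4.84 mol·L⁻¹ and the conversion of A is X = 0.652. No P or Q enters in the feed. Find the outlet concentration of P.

0.601 mol·L⁻¹

Exit C_A = C_{A0}(1−X) = 4.84×0.348 = 1.684 mol·L⁻¹.
A CSTR operates uniformly at the exit composition, giving r_P = 2.317 and r_Q = 9.844 (each k·C_A^n at C_A = 1.684).
Fraction of consumed A going to P: r_P/(r_P+r_Q) = 0.1905.
C_P = 0.1905·C_{A0}·X = 0.1905×4.84×0.652 = 0.601 mol·L⁻¹.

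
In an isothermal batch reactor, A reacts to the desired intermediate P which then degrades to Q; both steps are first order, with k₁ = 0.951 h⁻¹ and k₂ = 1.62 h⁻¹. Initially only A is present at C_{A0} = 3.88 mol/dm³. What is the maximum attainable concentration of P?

At the optimum, C_{P,max}/C_{A0} = (k₁/k₂)^[k₂/(k₂−k₁)].
= (0.951/1.62)^(1.62/(1.62−0.951)) = (0.5870)^(2.422) = 0.2753.
C_{P,max} = 0.2753×3.88 = 1.07 mol/dm³.

1.07 mol/dm³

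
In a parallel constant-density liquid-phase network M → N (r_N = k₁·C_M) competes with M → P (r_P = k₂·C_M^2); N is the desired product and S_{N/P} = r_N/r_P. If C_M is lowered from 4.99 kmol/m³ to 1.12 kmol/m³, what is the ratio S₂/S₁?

4.46

S_{N/P} = (k₁/k₂)·C_M⁻¹, so S₂/S₁ = (C_{M,2}/C_{M,1})⁻¹.
= 4.99/1.12 = 4.46.
Selectivity toward N rises as C_M falls — low-concentration operation is favoured.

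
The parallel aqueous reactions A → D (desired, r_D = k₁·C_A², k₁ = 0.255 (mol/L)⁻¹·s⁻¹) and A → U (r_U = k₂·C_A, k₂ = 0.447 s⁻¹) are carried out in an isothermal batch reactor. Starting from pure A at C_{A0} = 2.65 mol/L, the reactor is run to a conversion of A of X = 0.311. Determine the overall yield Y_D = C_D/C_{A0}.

C_A = C_{A0}(1−X) = 1.826 mol/L.
Along a PFR/batch, dC_U/dC_A = −r_U/(r_D+r_U) = −k₂/(k₂+k₁·C_A).
Integrating from C_{A0} to C_A: C_U = (0.447/0.255)·ln[(0.447+0.255·2.65)/(0.447+0.255·1.83)] = 1.753·ln(1.123/0.9126) = 0.3633 mol/L.
Then C_D = (C_{A0}−C_A) − C_U = 0.8241 − 0.3633 = 0.4609 mol/L.
Y_D = C_D/C_{A0} = 0.4609/2.65 = 0.174.

0.174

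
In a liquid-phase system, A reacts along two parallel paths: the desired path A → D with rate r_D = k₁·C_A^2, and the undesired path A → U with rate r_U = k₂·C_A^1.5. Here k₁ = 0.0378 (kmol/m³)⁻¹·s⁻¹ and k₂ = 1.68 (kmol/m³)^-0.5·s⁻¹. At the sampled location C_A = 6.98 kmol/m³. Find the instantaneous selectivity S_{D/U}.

S_{D/U} = r_D/r_U = (k₁·C_A^2)/(k₂·C_A^1.5) = (k₁/k₂)·C_A^0.5.
= (0.0378×6.980^2) / (1.68×6.980^1.5) = 1.842/30.98 = 0.0594.
Since the desired path is higher order in A, keeping C_A high (PFR or concentrated feed) favours D.

0.0594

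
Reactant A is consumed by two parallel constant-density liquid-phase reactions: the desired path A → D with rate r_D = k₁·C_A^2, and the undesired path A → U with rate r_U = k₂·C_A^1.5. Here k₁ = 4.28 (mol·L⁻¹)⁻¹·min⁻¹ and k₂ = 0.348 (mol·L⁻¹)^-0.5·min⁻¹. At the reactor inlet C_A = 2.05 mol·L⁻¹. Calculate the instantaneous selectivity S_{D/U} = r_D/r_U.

S_{D/U} = r_D/r_U = (k₁·C_A^2)/(k₂·C_A^1.5) = (k₁/k₂)·C_A^0.5.
= (4.28×2.050^2) / (0.348×2.050^1.5) = 17.99/1.021 = 17.6.

17.6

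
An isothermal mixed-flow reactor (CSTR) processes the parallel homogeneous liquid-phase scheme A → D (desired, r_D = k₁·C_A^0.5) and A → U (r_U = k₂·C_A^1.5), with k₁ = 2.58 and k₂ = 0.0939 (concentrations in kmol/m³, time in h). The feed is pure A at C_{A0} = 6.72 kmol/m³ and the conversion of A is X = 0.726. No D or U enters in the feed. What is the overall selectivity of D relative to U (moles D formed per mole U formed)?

14.9

Exit C_A = C_{A0}(1−X) = 6.72×0.274 = 1.841 kmol/m³.
In a CSTR the entire volume is at exit conditions, so r_D = 2.58×1.841^0.5 = 3.501 and r_U = 0.0939×1.841^1.5 = 0.2346.
Overall selectivity = C_D/C_U = r_Dτ/(r_Uτ) = r_D/r_U = 14.9.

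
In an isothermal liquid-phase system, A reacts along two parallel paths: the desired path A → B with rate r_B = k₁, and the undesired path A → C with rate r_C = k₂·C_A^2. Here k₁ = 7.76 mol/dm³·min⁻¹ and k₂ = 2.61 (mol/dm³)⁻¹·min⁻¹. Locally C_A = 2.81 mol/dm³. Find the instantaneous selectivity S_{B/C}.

S_{B/C} = r_B/r_C = (k₁)/(k₂·C_A^2) = (k₁/k₂)·C_A^-2.
= (7.76) / (2.61×2.810^2) = 7.760/20.61 = 0.377.

0.377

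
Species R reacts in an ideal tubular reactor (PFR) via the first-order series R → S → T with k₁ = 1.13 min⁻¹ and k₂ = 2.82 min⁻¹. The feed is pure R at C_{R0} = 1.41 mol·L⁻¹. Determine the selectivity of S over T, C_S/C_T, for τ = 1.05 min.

0.323

The intermediate concentration in a first-order A→B→C sequence is C_S = k₁C_{R0}(e^(−k₁τ) − e^(−k₂τ))/(k₂−k₁).
e^(−k₁τ) = e^(−1.13×1.05) = e^(−1.186) = 0.3053; e^(−k₂τ) = e^(−2.961) = 0.05177.
C_S = 1.13×1.41/(2.82−1.13) × (0.3053−0.05177) = 0.9428×0.2535 = 0.2390 mol·L⁻¹.
C_R = C_{R0}e^(−k₁τ) = 0.4305 mol·L⁻¹, so C_T = C_{R0}−C_R−C_S = 0.7405 mol·L⁻¹; C_S/C_T = 0.323.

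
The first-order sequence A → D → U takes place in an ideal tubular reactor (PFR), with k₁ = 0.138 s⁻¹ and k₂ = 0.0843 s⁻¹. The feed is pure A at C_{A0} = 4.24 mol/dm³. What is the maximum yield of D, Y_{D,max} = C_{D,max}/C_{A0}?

0.461

For a first-order series the maximum intermediate yield is C_{D,max}/C_{A0} = (k₁/k₂)^[k₂/(k₂−k₁)].
= (0.138/0.0843)^(0.0843/(0.0843−0.138)) = (1.637)^(-1.570) = 0.4613.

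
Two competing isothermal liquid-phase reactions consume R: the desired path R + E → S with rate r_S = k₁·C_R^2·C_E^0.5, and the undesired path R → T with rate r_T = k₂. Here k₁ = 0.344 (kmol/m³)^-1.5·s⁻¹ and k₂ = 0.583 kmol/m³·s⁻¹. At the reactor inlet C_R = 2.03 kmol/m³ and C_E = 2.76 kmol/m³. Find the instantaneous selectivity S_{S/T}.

4.04

S_{S/T} = r_S/r_T = (k₁·C_R^2·C_E^0.5)/(k₂) = (k₁/k₂)·C_R^2·C_E^0.5.
= (0.344×2.030^2×2.760^0.5) / (0.583) = 2.355/0.5830 = 4.04.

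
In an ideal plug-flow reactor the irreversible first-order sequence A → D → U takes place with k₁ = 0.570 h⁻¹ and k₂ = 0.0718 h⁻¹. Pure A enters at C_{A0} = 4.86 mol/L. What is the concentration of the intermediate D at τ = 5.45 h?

Solving the coupled first-order balances gives C_D(τ) = [k₁/(k₂−k₁)]·C_{A0}·(e^(−k₁τ) − e^(−k₂τ)).
e^(−k₁τ) = e^(−0.570×5.45) = e^(−3.107) = 0.04476; e^(−k₂τ) = e^(−0.3913) = 0.6762.
C_D = 0.570×4.86/(0.0718−0.570) × (0.04476−0.6762) = (-5.560)×(-0.6314) = 3.511 mol/L.

3.51 mol/L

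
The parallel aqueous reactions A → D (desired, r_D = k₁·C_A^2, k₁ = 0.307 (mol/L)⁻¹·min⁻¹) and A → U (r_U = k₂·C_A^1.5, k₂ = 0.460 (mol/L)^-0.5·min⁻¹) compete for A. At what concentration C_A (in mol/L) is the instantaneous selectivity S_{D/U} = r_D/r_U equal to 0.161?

S_{D/U} = (k₁/k₂)·C_A^0.5 ⇒ C_A = (S·k₂/k₁)^(2).
= (0.161×0.460/0.307)^(2) = (0.2412)^(2) = 0.0582 mol/L.

0.0582 mol/L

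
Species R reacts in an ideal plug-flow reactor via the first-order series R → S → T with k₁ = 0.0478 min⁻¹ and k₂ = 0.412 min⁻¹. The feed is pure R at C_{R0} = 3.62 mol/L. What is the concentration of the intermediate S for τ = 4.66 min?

For first-order series with pure R initially, C_S(τ) = k₁C_{R0}/(k₂−k₁)·(e^(−k₁τ) − e^(−k₂τ)).
e^(−k₁τ) = e^(−0.0478×4.66) = e^(−0.2227) = 0.8003; e^(−k₂τ) = e^(−1.920) = 0.1466.
C_S = 0.0478×3.62/(0.412−0.0478) × (0.8003−0.1466) = 0.4751×0.6537 = 0.3106 mol/L.

0.311 mol/L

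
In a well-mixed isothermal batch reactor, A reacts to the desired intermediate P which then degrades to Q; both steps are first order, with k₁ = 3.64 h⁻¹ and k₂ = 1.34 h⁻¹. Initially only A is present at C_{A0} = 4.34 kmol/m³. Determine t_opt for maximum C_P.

0.434 h

Setting dC_P/dt = 0 gives t_opt = ln(k₂/k₁)/(k₂−k₁).
= ln(1.34/3.64)/(1.34−3.64) = ln(0.3681)/-2.300 = -0.9993/-2.300 = 0.434 h.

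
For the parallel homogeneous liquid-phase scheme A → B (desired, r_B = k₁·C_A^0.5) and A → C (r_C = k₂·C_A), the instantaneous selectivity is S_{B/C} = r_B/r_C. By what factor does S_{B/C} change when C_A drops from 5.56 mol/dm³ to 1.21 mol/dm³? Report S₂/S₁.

S_{B/C} = (k₁/k₂)·C_A^-0.5, so S₂/S₁ = (C_{A,2}/C_{A,1})^-0.5.
= (1.21/5.56)^(-0.5) = (0.2176)^(-0.5) = 2.14.

2.14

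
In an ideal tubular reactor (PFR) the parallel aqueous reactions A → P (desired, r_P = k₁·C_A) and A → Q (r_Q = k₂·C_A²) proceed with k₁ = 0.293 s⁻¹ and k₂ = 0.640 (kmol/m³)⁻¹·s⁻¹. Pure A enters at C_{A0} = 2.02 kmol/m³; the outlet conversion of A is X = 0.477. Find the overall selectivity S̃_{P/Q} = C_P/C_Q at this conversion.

C_A = C_{A0}(1−X) = 1.056 kmol/m³.
Along a PFR/batch, dC_P/dC_A = −r_P/(r_P+r_Q) = −k₁/(k₁+k₂·C_A).
Integrating from C_{A0} to C_A: C_P = (0.293/0.640)·ln[(0.293+0.640·2.02)/(0.293+0.640·1.06)] = 0.4578·ln(1.586/0.9691) = 0.2254 kmol/m³.
C_Q = (C_{A0}−C_A)−C_P = 0.7381 kmol/m³; S̃_{P/Q} = 0.2254/0.7381 = 0.305.

0.305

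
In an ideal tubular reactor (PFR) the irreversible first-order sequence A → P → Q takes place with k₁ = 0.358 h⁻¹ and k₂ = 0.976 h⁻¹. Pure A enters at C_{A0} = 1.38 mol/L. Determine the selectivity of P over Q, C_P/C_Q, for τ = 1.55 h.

Solving the coupled first-order balances gives C_P(τ) = [k₁/(k₂−k₁)]·C_{A0}·(e^(−k₁τ) − e^(−k₂τ)).
e^(−k₁τ) = e^(−0.358×1.55) = e^(−0.5549) = 0.5741; e^(−k₂τ) = e^(−1.513) = 0.2203.
C_P = 0.358×1.38/(0.976−0.358) × (0.5741−0.2203) = 0.7994×0.3538 = 0.2829 mol/L.
C_A = C_{A0}e^(−k₁τ) = 0.7923 mol/L, so C_Q = C_{A0}−C_A−C_P = 0.3048 mol/L; C_P/C_Q = 0.928.

0.928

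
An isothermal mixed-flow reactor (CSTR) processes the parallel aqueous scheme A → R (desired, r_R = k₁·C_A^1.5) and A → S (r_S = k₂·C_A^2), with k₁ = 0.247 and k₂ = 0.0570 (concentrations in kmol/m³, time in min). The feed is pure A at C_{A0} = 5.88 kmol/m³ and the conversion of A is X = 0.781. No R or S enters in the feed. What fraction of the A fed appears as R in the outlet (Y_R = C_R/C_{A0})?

0.619

Exit C_A = C_{A0}(1−X) = 5.88×0.219 = 1.288 kmol/m³.
A CSTR operates uniformly at the exit composition, giving r_R = 0.3609 and r_S = 0.09452 (each k·C_A^n at C_A = 1.288).
Fraction of consumed A going to R: r_R/(r_R+r_S) = 0.7925.
C_R = 0.7925·C_{A0}·X = 0.7925×5.88×0.781 = 3.64 kmol/m³; Y_R = C_R/C_{A0} = 0.619.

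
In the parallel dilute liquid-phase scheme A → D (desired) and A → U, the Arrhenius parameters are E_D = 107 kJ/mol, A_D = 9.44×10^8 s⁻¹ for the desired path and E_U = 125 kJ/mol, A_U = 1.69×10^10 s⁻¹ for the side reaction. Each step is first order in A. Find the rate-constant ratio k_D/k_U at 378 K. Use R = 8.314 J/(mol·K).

With equal orders, S_{D/U} = k_D/k_U = (A_D/A_U)·exp[(E_U−E_D)/(RT)].
(E_U−E_D)/(RT) = (125−107)×10³/(8.314×378) = 18000/3143 = 5.728.
k_D/k_U = (9.44×10^8/1.69×10^10)·exp(5.728) = 0.05586 × 307.2 = 17.2.
Since E_D < E_U, lowering the temperature improves selectivity toward D.

17.2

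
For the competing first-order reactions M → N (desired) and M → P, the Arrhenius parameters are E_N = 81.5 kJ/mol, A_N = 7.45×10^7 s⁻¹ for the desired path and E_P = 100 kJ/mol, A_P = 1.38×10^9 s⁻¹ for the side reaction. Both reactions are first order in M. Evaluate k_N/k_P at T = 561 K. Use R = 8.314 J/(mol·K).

2.85

With equal orders, S_{N/P} = k_N/k_P = (A_N/A_P)·exp[(E_P−E_N)/(RT)].
(E_P−E_N)/(RT) = (100−81.5)×10³/(8.314×561) = 18500/4664 = 3.966.
k_N/k_P = (7.45×10^7/1.38×10^9)·exp(3.966) = 0.05399 × 52.80 = 2.85.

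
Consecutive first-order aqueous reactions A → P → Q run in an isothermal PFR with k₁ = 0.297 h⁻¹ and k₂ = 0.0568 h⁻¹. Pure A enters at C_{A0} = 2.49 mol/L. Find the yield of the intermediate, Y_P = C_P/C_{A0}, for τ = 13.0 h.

0.565

For first-order series with pure A initially, C_P(τ) = k₁C_{A0}/(k₂−k₁)·(e^(−k₁τ) − e^(−k₂τ)).
e^(−k₁τ) = e^(−0.297×13.0) = e^(−3.861) = 0.02105; e^(−k₂τ) = e^(−0.7384) = 0.4779.
C_P = 0.297×2.49/(0.0568−0.297) × (0.02105−0.4779) = (-3.079)×(-0.4568) = 1.406 mol/L.
Y_P = C_P/C_{A0} = 1.406/2.49 = 0.565.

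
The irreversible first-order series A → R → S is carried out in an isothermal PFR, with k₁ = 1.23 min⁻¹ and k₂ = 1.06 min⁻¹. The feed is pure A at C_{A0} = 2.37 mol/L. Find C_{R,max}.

At the optimum, C_{R,max}/C_{A0} = (k₁/k₂)^[k₂/(k₂−k₁)].
= (1.23/1.06)^(1.06/(1.06−1.23)) = (1.160)^(-6.235) = 0.3956.
C_{R,max} = 0.3956×2.37 = 0.937 mol/L.

0.937 mol/L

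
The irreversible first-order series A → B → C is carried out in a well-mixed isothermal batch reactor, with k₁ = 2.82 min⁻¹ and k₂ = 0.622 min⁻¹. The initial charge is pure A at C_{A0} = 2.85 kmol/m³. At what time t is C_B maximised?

For first-order series the maximum of C_B occurs at t_opt = ln(k₂/k₁)/(k₂−k₁).
= ln(0.622/2.82)/(0.622−2.82) = ln(0.2206)/-2.198 = -1.512/-2.198 = 0.688 min.

0.688 min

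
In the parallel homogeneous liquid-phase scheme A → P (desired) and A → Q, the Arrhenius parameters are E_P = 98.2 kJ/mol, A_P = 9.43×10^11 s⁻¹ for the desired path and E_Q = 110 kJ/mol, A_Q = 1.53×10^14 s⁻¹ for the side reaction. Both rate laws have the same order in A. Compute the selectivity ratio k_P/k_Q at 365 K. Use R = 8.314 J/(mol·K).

Since both paths have the same order in A, the concentration cancels and S_{P/Q} = k_P/k_Q = (A_P/A_Q)·exp[(E_Q−E_P)/(RT)].
(E_Q−E_P)/(RT) = (110−98.2)×10³/(8.314×365) = 11800/3035 = 3.888.
k_P/k_Q = (9.43×10^11/1.53×10^14)·exp(3.888) = 0.006163 × 48.84 = 0.301.
Since E_P < E_Q, lowering the temperature improves selectivity toward P.

0.301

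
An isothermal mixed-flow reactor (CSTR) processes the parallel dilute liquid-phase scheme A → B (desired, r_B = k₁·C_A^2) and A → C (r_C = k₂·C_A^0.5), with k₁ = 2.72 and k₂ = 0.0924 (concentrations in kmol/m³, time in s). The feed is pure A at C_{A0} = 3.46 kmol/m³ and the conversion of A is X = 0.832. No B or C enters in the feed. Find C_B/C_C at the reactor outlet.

Exit C_A = C_{A0}(1−X) = 3.46×0.168 = 0.5813 kmol/m³.
A CSTR operates uniformly at the exit composition, giving r_B = 0.9191 and r_C = 0.07045 (each k·C_A^n at C_A = 0.5813).
Overall selectivity = C_B/C_C = r_Bτ/(r_Cτ) = r_B/r_C = 13.0.

13.0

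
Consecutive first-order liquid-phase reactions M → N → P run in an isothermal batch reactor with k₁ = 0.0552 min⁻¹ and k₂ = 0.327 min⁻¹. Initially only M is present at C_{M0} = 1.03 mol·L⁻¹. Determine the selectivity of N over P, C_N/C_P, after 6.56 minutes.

0.632

Solving the coupled first-order balances gives C_N(t) = [k₁/(k₂−k₁)]·C_{M0}·(e^(−k₁t) − e^(−k₂t)).
e^(−k₁t) = e^(−0.0552×6.56) = e^(−0.3621) = 0.6962; e^(−k₂t) = e^(−2.145) = 0.1171.
C_N = 0.0552×1.03/(0.327−0.0552) × (0.6962−0.1171) = 0.2092×0.5792 = 0.1211 mol·L⁻¹.
C_M = C_{M0}e^(−k₁t) = 0.7171 mol·L⁻¹, so C_P = C_{M0}−C_M−C_N = 0.1918 mol·L⁻¹; C_N/C_P = 0.632.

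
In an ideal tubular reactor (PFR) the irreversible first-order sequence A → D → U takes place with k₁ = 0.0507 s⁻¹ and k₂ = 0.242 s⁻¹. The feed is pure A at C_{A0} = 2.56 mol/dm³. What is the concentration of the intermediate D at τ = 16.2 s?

For first-order series with pure A initially, C_D(τ) = k₁C_{A0}/(k₂−k₁)·(e^(−k₁τ) − e^(−k₂τ)).
e^(−k₁τ) = e^(−0.0507×16.2) = e^(−0.8213) = 0.4398; e^(−k₂τ) = e^(−3.920) = 0.01983.
C_D = 0.0507×2.56/(0.242−0.0507) × (0.4398−0.01983) = 0.6785×0.4200 = 0.2850 mol/dm³.

0.285 mol/dm³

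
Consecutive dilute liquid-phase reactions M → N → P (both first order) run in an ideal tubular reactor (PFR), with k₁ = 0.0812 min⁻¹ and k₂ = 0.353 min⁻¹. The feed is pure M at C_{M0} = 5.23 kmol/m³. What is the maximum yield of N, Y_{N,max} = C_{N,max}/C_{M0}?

Evaluating C_N at τ_opt = ln(k₂/k₁)/(k₂−k₁) gives C_{N,max}/C_{M0} = (k₁/k₂)^[k₂/(k₂−k₁)].
= (0.0812/0.353)^(0.353/(0.353−0.0812)) = (0.2300)^(1.299) = 0.1483.

0.148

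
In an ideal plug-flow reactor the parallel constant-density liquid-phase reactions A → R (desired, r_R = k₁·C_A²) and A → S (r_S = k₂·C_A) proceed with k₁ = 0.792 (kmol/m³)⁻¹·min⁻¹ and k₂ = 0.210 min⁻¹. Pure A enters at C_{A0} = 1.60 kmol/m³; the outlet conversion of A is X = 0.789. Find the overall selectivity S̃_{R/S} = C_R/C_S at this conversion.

C_A = C_{A0}(1−X) = 0.3376 kmol/m³.
Along a PFR/batch, dC_S/dC_A = −r_S/(r_R+r_S) = −k₂/(k₂+k₁·C_A).
Integrating from C_{A0} to C_A: C_S = (0.210/0.792)·ln[(0.210+0.792·1.60)/(0.210+0.792·0.338)] = 0.2652·ln(1.477/0.4774) = 0.2995 kmol/m³.
Then C_R = (C_{A0}−C_A) − C_S = 1.262 − 0.2995 = 0.9629 kmol/m³.
S̃_{R/S} = C_R/C_S = 0.9629/0.2995 = 3.21.

3.21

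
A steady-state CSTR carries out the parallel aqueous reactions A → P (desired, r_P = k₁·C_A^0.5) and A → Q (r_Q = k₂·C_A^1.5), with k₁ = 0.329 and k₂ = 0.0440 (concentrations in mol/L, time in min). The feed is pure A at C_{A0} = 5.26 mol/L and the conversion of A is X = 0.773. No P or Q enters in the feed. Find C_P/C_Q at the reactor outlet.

Exit C_A = C_{A0}(1−X) = 5.26×0.227 = 1.194 mol/L.
A CSTR operates uniformly at the exit composition, giving r_P = 0.3595 and r_Q = 0.05741 (each k·C_A^n at C_A = 1.194).
Overall selectivity = C_P/C_Q = r_Pτ/(r_Qτ) = r_P/r_Q = 6.26.

6.26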